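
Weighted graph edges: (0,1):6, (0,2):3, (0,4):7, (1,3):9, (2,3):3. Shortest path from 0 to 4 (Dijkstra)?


Dijkstra from 0:
Distances: {0: 0, 1: 6, 2: 3, 3: 6, 4: 7}
Shortest distance to 4 = 7, path = [0, 4]


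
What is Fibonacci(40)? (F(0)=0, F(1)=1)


F(n)=F(n-1)+F(n-2)
...F(38)=39088169, F(39)=63245986, F(40)=102334155


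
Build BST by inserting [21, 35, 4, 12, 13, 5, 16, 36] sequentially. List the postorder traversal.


Root = 21; build tree by BST insertion.
Postorder traversal: [5, 16, 13, 12, 4, 36, 35, 21]


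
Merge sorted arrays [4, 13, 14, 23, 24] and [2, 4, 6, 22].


Compare heads, take smaller each step.
Merged: [2, 4, 4, 6, 13, 14, 22, 23, 24]


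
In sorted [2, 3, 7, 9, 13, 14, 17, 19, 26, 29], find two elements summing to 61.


Two pointers: lo=0, hi=9
No pair sums to 61


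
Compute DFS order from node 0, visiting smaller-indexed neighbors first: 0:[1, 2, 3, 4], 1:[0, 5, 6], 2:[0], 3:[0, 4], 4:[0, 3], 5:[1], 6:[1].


DFS stack-based: start with [0]
Visit order: [0, 1, 5, 6, 2, 3, 4]


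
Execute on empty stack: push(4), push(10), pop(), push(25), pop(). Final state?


push(4) -> [4]
push(10) -> [4, 10]
pop() returns 10 -> [4]
push(25) -> [4, 25]
pop() returns 25 -> [4]
Final stack (bottom to top): [4]


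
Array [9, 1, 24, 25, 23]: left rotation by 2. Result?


Left rotate by 2: [24, 25, 23, 9, 1]


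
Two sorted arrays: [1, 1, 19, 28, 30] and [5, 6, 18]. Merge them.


Compare heads, take smaller each step.
Merged: [1, 1, 5, 6, 18, 19, 28, 30]


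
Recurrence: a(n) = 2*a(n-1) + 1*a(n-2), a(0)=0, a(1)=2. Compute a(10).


Build bottom-up:
...a(8)=816, a(9)=1970, a(10)=2*1970+1*816=4756


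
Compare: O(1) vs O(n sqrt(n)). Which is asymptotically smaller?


constant grows slower than n^1.5
O(1) is asymptotically smaller; O(n sqrt(n)) grows faster


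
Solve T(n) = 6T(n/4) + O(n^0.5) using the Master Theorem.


a=6, b=4, c=0.5. log_4(6)=1.292 > c=0.5. Case 1: O(n^log_b(a)) = O(n^1.292)
Complexity: O(n^1.292)


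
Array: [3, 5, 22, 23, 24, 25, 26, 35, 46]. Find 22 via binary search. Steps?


Search for 22:
[0,8] mid=4 arr[4]=24
[0,3] mid=1 arr[1]=5
[2,3] mid=2 arr[2]=22
Total: 3 comparisons


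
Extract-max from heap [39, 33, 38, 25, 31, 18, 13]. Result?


Max = 39
Replace root with last, heapify down
Resulting heap: [38, 33, 18, 25, 31, 13]


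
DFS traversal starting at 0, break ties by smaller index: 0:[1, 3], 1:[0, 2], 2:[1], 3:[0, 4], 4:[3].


DFS stack-based: start with [0]
Visit order: [0, 1, 2, 3, 4]


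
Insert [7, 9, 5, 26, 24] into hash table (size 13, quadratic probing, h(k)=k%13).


Insertions: 7->slot 7; 9->slot 9; 5->slot 5; 26->slot 0; 24->slot 11
Table: [26, None, None, None, None, 5, None, 7, None, 9, None, 24, None]


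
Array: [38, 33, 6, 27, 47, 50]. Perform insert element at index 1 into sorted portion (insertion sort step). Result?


After one pass: [33, 38, 6, 27, 47, 50]


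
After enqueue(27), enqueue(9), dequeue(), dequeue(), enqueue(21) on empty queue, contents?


enqueue(27) -> [27]
enqueue(9) -> [27, 9]
dequeue() returns 27 -> [9]
dequeue() returns 9 -> []
enqueue(21) -> [21]
Final queue (front to back): [21]


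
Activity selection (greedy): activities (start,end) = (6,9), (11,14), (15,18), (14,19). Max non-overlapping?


Greedy: pick earliest-ending, then skip overlaps.
Selected (3 activities): [(6, 9), (11, 14), (15, 18)]


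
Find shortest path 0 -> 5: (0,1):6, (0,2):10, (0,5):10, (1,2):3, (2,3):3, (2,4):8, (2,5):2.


Dijkstra from 0:
Distances: {0: 0, 1: 6, 2: 9, 3: 12, 4: 17, 5: 10}
Shortest distance to 5 = 10, path = [0, 5]


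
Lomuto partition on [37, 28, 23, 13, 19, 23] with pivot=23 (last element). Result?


Elements <= 23 go left of pivot.
Result: [23, 13, 19, 23, 37, 28], pivot at index 3


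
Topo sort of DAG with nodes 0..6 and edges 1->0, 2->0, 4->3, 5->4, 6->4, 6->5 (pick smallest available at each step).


Kahn's algorithm, process smallest node first
Order: [1, 2, 0, 6, 5, 4, 3]


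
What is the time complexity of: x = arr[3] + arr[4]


Analysis: constant-time operation, no loop
Complexity: O(1)


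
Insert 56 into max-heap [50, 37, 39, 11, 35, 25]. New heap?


Append 56: [50, 37, 39, 11, 35, 25, 56]
Bubble up: swap idx 6(56) with idx 2(39); swap idx 2(56) with idx 0(50)
Result: [56, 37, 50, 11, 35, 25, 39]


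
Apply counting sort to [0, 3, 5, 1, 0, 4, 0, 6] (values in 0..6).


Count array: [3, 1, 0, 1, 1, 1, 1]
Reconstruct: [0, 0, 0, 1, 3, 4, 5, 6]


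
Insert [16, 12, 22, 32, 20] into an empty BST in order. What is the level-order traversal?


Root = 16; build tree by BST insertion.
Level-Order traversal: [16, 12, 22, 20, 32]


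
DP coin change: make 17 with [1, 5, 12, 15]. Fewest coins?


dp[0]=0; dp[i]=1+min(dp[i-c] for c in coins)
...dp[12]=1, dp[13]=2, dp[14]=3, dp[15]=1, dp[16]=2, dp[17]=2
Minimum coins for 17 = 2


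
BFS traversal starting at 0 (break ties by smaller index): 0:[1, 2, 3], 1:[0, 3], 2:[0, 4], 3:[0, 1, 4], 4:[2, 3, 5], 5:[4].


BFS queue: start with [0]
Visit order: [0, 1, 2, 3, 4, 5]


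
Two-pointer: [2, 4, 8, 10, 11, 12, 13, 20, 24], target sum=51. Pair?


Two pointers: lo=0, hi=8
No pair sums to 51


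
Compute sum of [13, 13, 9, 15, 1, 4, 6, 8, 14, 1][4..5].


Prefix sums: [0, 13, 26, 35, 50, 51, 55, 61, 69, 83, 84]
Sum[4..5] = prefix[6] - prefix[4] = 55 - 50 = 5


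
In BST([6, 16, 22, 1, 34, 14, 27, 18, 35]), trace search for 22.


BST root = 6
Search for 22: compare at each node
Path: [6, 16, 22]


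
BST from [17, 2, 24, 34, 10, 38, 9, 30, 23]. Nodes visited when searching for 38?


BST root = 17
Search for 38: compare at each node
Path: [17, 24, 34, 38]


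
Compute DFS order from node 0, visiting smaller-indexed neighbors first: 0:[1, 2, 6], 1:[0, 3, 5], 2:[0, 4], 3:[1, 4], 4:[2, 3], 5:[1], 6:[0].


DFS stack-based: start with [0]
Visit order: [0, 1, 3, 4, 2, 5, 6]


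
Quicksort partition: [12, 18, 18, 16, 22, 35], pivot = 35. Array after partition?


Elements <= 35 go left of pivot.
Result: [12, 18, 18, 16, 22, 35], pivot at index 5


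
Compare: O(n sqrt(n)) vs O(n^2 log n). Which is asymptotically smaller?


n^1.5 grows slower than n^2 log n
O(n sqrt(n)) is asymptotically smaller; O(n^2 log n) grows faster


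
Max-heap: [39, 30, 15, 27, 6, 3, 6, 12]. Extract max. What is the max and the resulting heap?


Max = 39
Replace root with last, heapify down
Resulting heap: [30, 27, 15, 12, 6, 3, 6]


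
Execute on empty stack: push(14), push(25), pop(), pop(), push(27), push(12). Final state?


push(14) -> [14]
push(25) -> [14, 25]
pop() returns 25 -> [14]
pop() returns 14 -> []
push(27) -> [27]
push(12) -> [27, 12]
Final stack (bottom to top): [27, 12]


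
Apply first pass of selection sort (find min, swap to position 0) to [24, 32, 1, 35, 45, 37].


After one pass: [1, 32, 24, 35, 45, 37]


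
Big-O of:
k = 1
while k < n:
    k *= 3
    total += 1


Per nesting level: O(log n) = O(log n)
Complexity: O(log n)


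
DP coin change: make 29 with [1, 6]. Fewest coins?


dp[0]=0; dp[i]=1+min(dp[i-c] for c in coins)
...dp[24]=4, dp[25]=5, dp[26]=6, dp[27]=7, dp[28]=8, dp[29]=9
Minimum coins for 29 = 9


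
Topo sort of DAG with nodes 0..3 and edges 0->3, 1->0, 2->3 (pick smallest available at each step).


Kahn's algorithm, process smallest node first
Order: [1, 0, 2, 3]


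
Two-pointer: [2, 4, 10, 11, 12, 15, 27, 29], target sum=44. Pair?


Two pointers: lo=0, hi=7
Found pair: (15, 29) summing to 44


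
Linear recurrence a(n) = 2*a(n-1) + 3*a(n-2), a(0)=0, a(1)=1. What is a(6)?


Build bottom-up:
...a(4)=20, a(5)=61, a(6)=2*61+3*20=182


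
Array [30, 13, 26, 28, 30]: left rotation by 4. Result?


Left rotate by 4: [30, 30, 13, 26, 28]


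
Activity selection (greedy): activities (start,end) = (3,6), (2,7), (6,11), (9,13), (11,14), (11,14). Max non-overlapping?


Greedy: pick earliest-ending, then skip overlaps.
Selected (3 activities): [(3, 6), (6, 11), (11, 14)]


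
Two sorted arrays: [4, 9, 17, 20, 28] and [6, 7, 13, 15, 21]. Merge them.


Compare heads, take smaller each step.
Merged: [4, 6, 7, 9, 13, 15, 17, 20, 21, 28]


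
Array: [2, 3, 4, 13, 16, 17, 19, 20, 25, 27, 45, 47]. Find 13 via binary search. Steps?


Search for 13:
[0,11] mid=5 arr[5]=17
[0,4] mid=2 arr[2]=4
[3,4] mid=3 arr[3]=13
Total: 3 comparisons


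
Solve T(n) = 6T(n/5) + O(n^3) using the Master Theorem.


a=6, b=5, c=3. log_5(6)=1.113 < c=3. Case 3: O(n^c) = O(n^3)
Complexity: O(n^3)


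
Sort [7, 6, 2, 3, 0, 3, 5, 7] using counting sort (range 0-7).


Count array: [1, 0, 1, 2, 0, 1, 1, 2]
Reconstruct: [0, 2, 3, 3, 5, 6, 7, 7]


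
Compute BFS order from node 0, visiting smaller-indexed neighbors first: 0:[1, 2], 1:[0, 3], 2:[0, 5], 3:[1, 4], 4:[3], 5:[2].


BFS queue: start with [0]
Visit order: [0, 1, 2, 3, 5, 4]


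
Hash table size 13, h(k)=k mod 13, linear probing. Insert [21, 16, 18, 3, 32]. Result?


Insertions: 21->slot 8; 16->slot 3; 18->slot 5; 3->slot 4; 32->slot 6
Table: [None, None, None, 16, 3, 18, 32, None, 21, None, None, None, None]


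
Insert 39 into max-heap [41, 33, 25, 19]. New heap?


Append 39: [41, 33, 25, 19, 39]
Bubble up: swap idx 4(39) with idx 1(33)
Result: [41, 39, 25, 19, 33]


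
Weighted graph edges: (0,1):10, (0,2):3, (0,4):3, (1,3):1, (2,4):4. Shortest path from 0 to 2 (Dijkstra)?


Dijkstra from 0:
Distances: {0: 0, 1: 10, 2: 3, 3: 11, 4: 3}
Shortest distance to 2 = 3, path = [0, 2]


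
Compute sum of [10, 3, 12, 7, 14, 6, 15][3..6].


Prefix sums: [0, 10, 13, 25, 32, 46, 52, 67]
Sum[3..6] = prefix[7] - prefix[3] = 67 - 25 = 42


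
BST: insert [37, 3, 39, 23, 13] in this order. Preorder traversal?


Root = 37; build tree by BST insertion.
Preorder traversal: [37, 3, 23, 13, 39]


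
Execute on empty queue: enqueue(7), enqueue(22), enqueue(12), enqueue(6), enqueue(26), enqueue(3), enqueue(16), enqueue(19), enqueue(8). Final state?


enqueue(7) -> [7]
enqueue(22) -> [7, 22]
enqueue(12) -> [7, 22, 12]
enqueue(6) -> [7, 22, 12, 6]
enqueue(26) -> [7, 22, 12, 6, 26]
enqueue(3) -> [7, 22, 12, 6, 26, 3]
enqueue(16) -> [7, 22, 12, 6, 26, 3, 16]
enqueue(19) -> [7, 22, 12, 6, 26, 3, 16, 19]
enqueue(8) -> [7, 22, 12, 6, 26, 3, 16, 19, 8]
Final queue (front to back): [7, 22, 12, 6, 26, 3, 16, 19, 8]


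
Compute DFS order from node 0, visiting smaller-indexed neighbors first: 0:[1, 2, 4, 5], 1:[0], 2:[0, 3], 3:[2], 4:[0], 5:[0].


DFS stack-based: start with [0]
Visit order: [0, 1, 2, 3, 4, 5]


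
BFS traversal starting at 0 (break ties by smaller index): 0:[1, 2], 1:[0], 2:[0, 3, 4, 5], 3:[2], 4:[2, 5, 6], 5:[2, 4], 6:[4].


BFS queue: start with [0]
Visit order: [0, 1, 2, 3, 4, 5, 6]


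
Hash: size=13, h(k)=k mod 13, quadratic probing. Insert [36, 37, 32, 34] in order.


Insertions: 36->slot 10; 37->slot 11; 32->slot 6; 34->slot 8
Table: [None, None, None, None, None, None, 32, None, 34, None, 36, 37, None]


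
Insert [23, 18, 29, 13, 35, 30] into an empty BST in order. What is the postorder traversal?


Root = 23; build tree by BST insertion.
Postorder traversal: [13, 18, 30, 35, 29, 23]


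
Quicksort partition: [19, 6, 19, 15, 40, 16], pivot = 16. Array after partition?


Elements <= 16 go left of pivot.
Result: [6, 15, 16, 19, 40, 19], pivot at index 2


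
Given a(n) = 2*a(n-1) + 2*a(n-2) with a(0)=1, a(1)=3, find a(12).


Build bottom-up:
...a(10)=24960, a(11)=68192, a(12)=2*68192+2*24960=186304


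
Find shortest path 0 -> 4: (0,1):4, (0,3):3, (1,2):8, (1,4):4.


Dijkstra from 0:
Distances: {0: 0, 1: 4, 2: 12, 3: 3, 4: 8}
Shortest distance to 4 = 8, path = [0, 1, 4]


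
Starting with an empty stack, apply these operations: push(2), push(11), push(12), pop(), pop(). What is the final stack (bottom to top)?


push(2) -> [2]
push(11) -> [2, 11]
push(12) -> [2, 11, 12]
pop() returns 12 -> [2, 11]
pop() returns 11 -> [2]
Final stack (bottom to top): [2]


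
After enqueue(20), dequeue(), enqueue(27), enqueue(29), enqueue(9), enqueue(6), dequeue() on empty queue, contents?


enqueue(20) -> [20]
dequeue() returns 20 -> []
enqueue(27) -> [27]
enqueue(29) -> [27, 29]
enqueue(9) -> [27, 29, 9]
enqueue(6) -> [27, 29, 9, 6]
dequeue() returns 27 -> [29, 9, 6]
Final queue (front to back): [29, 9, 6]


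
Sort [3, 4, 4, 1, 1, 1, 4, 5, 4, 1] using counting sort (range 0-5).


Count array: [0, 4, 0, 1, 4, 1]
Reconstruct: [1, 1, 1, 1, 3, 4, 4, 4, 4, 5]


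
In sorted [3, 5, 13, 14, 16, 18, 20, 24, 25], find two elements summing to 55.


Two pointers: lo=0, hi=8
No pair sums to 55


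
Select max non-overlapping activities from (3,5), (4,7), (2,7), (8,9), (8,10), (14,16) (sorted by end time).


Greedy: pick earliest-ending, then skip overlaps.
Selected (3 activities): [(3, 5), (8, 9), (14, 16)]


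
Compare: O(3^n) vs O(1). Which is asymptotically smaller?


constant grows slower than exponential (base 3)
O(1) is asymptotically smaller; O(3^n) grows faster


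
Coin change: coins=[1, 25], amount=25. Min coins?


dp[0]=0; dp[i]=1+min(dp[i-c] for c in coins)
...dp[20]=20, dp[21]=21, dp[22]=22, dp[23]=23, dp[24]=24, dp[25]=1
Minimum coins for 25 = 1


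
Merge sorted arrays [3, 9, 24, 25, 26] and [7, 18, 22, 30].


Compare heads, take smaller each step.
Merged: [3, 7, 9, 18, 22, 24, 25, 26, 30]


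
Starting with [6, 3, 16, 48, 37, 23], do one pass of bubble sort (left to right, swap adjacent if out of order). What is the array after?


After one pass: [3, 6, 16, 37, 23, 48]


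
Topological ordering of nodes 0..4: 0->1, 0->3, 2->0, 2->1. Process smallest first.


Kahn's algorithm, process smallest node first
Order: [2, 0, 1, 3, 4]


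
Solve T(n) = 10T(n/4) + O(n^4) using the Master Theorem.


a=10, b=4, c=4. log_4(10)=1.661 < c=4. Case 3: O(n^c) = O(n^4)
Complexity: O(n^4)


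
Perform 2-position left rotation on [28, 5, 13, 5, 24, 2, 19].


Left rotate by 2: [13, 5, 24, 2, 19, 28, 5]


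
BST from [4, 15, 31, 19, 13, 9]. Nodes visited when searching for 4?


BST root = 4
Search for 4: compare at each node
Path: [4]


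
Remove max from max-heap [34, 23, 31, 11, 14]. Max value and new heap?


Max = 34
Replace root with last, heapify down
Resulting heap: [31, 23, 14, 11]


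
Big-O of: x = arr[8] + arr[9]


Analysis: constant-time operation, no loop
Complexity: O(1)


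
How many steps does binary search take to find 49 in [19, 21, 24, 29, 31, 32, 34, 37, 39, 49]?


Search for 49:
[0,9] mid=4 arr[4]=31
[5,9] mid=7 arr[7]=37
[8,9] mid=8 arr[8]=39
[9,9] mid=9 arr[9]=49
Total: 4 comparisons


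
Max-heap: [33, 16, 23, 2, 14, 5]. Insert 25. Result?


Append 25: [33, 16, 23, 2, 14, 5, 25]
Bubble up: swap idx 6(25) with idx 2(23)
Result: [33, 16, 25, 2, 14, 5, 23]


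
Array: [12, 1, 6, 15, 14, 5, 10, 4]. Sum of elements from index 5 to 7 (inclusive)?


Prefix sums: [0, 12, 13, 19, 34, 48, 53, 63, 67]
Sum[5..7] = prefix[8] - prefix[5] = 67 - 48 = 19


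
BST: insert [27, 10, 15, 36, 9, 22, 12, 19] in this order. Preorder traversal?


Root = 27; build tree by BST insertion.
Preorder traversal: [27, 10, 9, 15, 12, 22, 19, 36]


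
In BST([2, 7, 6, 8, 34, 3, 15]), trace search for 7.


BST root = 2
Search for 7: compare at each node
Path: [2, 7]


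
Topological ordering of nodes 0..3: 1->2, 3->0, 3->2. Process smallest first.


Kahn's algorithm, process smallest node first
Order: [1, 3, 0, 2]


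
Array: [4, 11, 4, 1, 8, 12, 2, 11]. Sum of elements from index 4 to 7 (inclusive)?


Prefix sums: [0, 4, 15, 19, 20, 28, 40, 42, 53]
Sum[4..7] = prefix[8] - prefix[4] = 53 - 20 = 33


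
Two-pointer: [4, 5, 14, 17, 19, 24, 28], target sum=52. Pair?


Two pointers: lo=0, hi=6
Found pair: (24, 28) summing to 52


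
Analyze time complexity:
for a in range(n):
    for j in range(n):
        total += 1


Per nesting level: O(n) * O(n) = O(n^2)
Complexity: O(n^2)


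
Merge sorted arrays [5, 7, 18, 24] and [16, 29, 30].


Compare heads, take smaller each step.
Merged: [5, 7, 16, 18, 24, 29, 30]


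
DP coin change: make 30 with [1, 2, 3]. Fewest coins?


dp[0]=0; dp[i]=1+min(dp[i-c] for c in coins)
...dp[25]=9, dp[26]=9, dp[27]=9, dp[28]=10, dp[29]=10, dp[30]=10
Minimum coins for 30 = 10


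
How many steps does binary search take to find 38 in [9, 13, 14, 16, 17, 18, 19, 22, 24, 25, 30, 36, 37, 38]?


Search for 38:
[0,13] mid=6 arr[6]=19
[7,13] mid=10 arr[10]=30
[11,13] mid=12 arr[12]=37
[13,13] mid=13 arr[13]=38
Total: 4 comparisons


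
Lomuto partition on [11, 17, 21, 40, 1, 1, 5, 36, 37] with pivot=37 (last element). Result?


Elements <= 37 go left of pivot.
Result: [11, 17, 21, 1, 1, 5, 36, 37, 40], pivot at index 7


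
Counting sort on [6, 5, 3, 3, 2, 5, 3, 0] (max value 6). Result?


Count array: [1, 0, 1, 3, 0, 2, 1]
Reconstruct: [0, 2, 3, 3, 3, 5, 5, 6]


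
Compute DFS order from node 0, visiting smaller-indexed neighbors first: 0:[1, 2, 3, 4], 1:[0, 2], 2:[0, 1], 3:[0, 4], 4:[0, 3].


DFS stack-based: start with [0]
Visit order: [0, 1, 2, 3, 4]


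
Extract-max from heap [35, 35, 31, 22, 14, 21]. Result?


Max = 35
Replace root with last, heapify down
Resulting heap: [35, 22, 31, 21, 14]


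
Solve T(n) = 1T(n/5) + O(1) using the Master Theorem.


a=1, b=5, c=0. log_5(1)=0 = c=0. Case 2: O(n^c log n) = O(log n)
Complexity: O(log n)


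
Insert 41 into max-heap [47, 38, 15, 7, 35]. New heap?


Append 41: [47, 38, 15, 7, 35, 41]
Bubble up: swap idx 5(41) with idx 2(15)
Result: [47, 38, 41, 7, 35, 15]


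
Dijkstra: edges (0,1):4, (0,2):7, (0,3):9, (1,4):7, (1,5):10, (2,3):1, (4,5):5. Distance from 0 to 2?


Dijkstra from 0:
Distances: {0: 0, 1: 4, 2: 7, 3: 8, 4: 11, 5: 14}
Shortest distance to 2 = 7, path = [0, 2]


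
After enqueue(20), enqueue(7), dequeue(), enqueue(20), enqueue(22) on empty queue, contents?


enqueue(20) -> [20]
enqueue(7) -> [20, 7]
dequeue() returns 20 -> [7]
enqueue(20) -> [7, 20]
enqueue(22) -> [7, 20, 22]
Final queue (front to back): [7, 20, 22]


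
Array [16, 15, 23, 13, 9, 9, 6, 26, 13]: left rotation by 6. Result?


Left rotate by 6: [6, 26, 13, 16, 15, 23, 13, 9, 9]


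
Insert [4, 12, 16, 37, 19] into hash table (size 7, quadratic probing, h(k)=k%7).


Insertions: 4->slot 4; 12->slot 5; 16->slot 2; 37->slot 3; 19->slot 6
Table: [None, None, 16, 37, 4, 12, 19]


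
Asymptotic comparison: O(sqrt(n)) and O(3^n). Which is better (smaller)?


sublinear grows slower than exponential (base 3)
O(sqrt(n)) is asymptotically smaller; O(3^n) grows faster


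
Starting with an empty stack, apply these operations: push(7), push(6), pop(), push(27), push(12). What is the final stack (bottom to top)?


push(7) -> [7]
push(6) -> [7, 6]
pop() returns 6 -> [7]
push(27) -> [7, 27]
push(12) -> [7, 27, 12]
Final stack (bottom to top): [7, 27, 12]


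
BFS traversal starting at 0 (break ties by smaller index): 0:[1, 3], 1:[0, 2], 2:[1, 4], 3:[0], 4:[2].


BFS queue: start with [0]
Visit order: [0, 1, 3, 2, 4]


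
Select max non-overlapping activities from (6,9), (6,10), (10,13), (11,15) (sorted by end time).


Greedy: pick earliest-ending, then skip overlaps.
Selected (2 activities): [(6, 9), (10, 13)]


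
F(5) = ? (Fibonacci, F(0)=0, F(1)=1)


F(n)=F(n-1)+F(n-2)
...F(3)=2, F(4)=3, F(5)=5


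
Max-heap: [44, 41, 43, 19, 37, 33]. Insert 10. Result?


Append 10: [44, 41, 43, 19, 37, 33, 10]
Bubble up: no swaps needed
Result: [44, 41, 43, 19, 37, 33, 10]


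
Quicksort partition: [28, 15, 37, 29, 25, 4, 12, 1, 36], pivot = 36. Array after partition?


Elements <= 36 go left of pivot.
Result: [28, 15, 29, 25, 4, 12, 1, 36, 37], pivot at index 7


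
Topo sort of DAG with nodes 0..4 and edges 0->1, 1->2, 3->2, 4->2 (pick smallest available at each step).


Kahn's algorithm, process smallest node first
Order: [0, 1, 3, 4, 2]


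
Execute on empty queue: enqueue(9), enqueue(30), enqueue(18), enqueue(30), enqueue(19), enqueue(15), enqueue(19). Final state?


enqueue(9) -> [9]
enqueue(30) -> [9, 30]
enqueue(18) -> [9, 30, 18]
enqueue(30) -> [9, 30, 18, 30]
enqueue(19) -> [9, 30, 18, 30, 19]
enqueue(15) -> [9, 30, 18, 30, 19, 15]
enqueue(19) -> [9, 30, 18, 30, 19, 15, 19]
Final queue (front to back): [9, 30, 18, 30, 19, 15, 19]


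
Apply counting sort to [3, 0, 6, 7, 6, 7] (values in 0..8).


Count array: [1, 0, 0, 1, 0, 0, 2, 2, 0]
Reconstruct: [0, 3, 6, 6, 7, 7]


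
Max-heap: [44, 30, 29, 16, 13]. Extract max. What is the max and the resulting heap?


Max = 44
Replace root with last, heapify down
Resulting heap: [30, 16, 29, 13]


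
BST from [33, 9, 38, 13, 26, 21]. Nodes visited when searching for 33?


BST root = 33
Search for 33: compare at each node
Path: [33]


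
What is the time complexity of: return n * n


Analysis: constant-time operation, no loop
Complexity: O(1)


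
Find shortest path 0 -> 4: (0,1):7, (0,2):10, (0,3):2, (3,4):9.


Dijkstra from 0:
Distances: {0: 0, 1: 7, 2: 10, 3: 2, 4: 11}
Shortest distance to 4 = 11, path = [0, 3, 4]


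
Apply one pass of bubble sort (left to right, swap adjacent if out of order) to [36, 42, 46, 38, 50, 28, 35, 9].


After one pass: [36, 42, 38, 46, 28, 35, 9, 50]


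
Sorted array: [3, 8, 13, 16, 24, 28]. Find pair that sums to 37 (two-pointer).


Two pointers: lo=0, hi=5
Found pair: (13, 24) summing to 37


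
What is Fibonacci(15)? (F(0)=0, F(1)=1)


F(n)=F(n-1)+F(n-2)
...F(13)=233, F(14)=377, F(15)=610


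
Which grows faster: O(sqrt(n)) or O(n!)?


sublinear grows slower than factorial
O(sqrt(n)) is asymptotically smaller; O(n!) grows faster


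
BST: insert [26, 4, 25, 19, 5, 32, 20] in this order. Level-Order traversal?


Root = 26; build tree by BST insertion.
Level-Order traversal: [26, 4, 32, 25, 19, 5, 20]


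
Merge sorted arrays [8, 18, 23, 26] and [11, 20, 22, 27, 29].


Compare heads, take smaller each step.
Merged: [8, 11, 18, 20, 22, 23, 26, 27, 29]


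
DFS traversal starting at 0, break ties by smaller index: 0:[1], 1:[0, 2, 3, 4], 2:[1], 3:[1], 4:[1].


DFS stack-based: start with [0]
Visit order: [0, 1, 2, 3, 4]


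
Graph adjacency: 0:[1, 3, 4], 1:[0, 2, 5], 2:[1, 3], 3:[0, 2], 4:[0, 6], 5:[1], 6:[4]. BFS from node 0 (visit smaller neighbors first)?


BFS queue: start with [0]
Visit order: [0, 1, 3, 4, 2, 5, 6]


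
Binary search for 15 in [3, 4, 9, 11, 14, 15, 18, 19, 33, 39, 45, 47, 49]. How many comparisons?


Search for 15:
[0,12] mid=6 arr[6]=18
[0,5] mid=2 arr[2]=9
[3,5] mid=4 arr[4]=14
[5,5] mid=5 arr[5]=15
Total: 4 comparisons


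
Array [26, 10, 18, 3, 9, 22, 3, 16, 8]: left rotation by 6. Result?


Left rotate by 6: [3, 16, 8, 26, 10, 18, 3, 9, 22]


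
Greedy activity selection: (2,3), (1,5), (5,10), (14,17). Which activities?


Greedy: pick earliest-ending, then skip overlaps.
Selected (3 activities): [(2, 3), (5, 10), (14, 17)]


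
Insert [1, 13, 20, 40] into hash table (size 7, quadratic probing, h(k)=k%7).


Insertions: 1->slot 1; 13->slot 6; 20->slot 0; 40->slot 5
Table: [20, 1, None, None, None, 40, 13]


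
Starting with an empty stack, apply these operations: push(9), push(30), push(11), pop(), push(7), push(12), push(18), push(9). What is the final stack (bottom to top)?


push(9) -> [9]
push(30) -> [9, 30]
push(11) -> [9, 30, 11]
pop() returns 11 -> [9, 30]
push(7) -> [9, 30, 7]
push(12) -> [9, 30, 7, 12]
push(18) -> [9, 30, 7, 12, 18]
push(9) -> [9, 30, 7, 12, 18, 9]
Final stack (bottom to top): [9, 30, 7, 12, 18, 9]


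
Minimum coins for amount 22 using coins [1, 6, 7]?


dp[0]=0; dp[i]=1+min(dp[i-c] for c in coins)
...dp[17]=5, dp[18]=3, dp[19]=3, dp[20]=3, dp[21]=3, dp[22]=4
Minimum coins for 22 = 4


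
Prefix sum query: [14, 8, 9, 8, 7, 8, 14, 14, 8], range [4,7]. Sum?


Prefix sums: [0, 14, 22, 31, 39, 46, 54, 68, 82, 90]
Sum[4..7] = prefix[8] - prefix[4] = 82 - 39 = 43


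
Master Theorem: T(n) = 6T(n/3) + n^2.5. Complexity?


a=6, b=3, c=2.5. log_3(6)=1.631 < c=2.5. Case 3: O(n^c) = O(n^2.500)
Complexity: O(n^2.500)


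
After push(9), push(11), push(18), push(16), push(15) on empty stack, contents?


push(9) -> [9]
push(11) -> [9, 11]
push(18) -> [9, 11, 18]
push(16) -> [9, 11, 18, 16]
push(15) -> [9, 11, 18, 16, 15]
Final stack (bottom to top): [9, 11, 18, 16, 15]


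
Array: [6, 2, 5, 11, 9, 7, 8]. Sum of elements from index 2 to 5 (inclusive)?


Prefix sums: [0, 6, 8, 13, 24, 33, 40, 48]
Sum[2..5] = prefix[6] - prefix[2] = 40 - 8 = 32


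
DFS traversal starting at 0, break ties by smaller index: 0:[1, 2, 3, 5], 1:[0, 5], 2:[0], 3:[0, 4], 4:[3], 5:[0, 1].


DFS stack-based: start with [0]
Visit order: [0, 1, 5, 2, 3, 4]


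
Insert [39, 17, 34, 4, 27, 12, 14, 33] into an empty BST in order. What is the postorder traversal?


Root = 39; build tree by BST insertion.
Postorder traversal: [14, 12, 4, 33, 27, 34, 17, 39]


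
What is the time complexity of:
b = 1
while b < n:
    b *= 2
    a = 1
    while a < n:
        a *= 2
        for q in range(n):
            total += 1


Per nesting level: O(log n) * O(log n) * O(n) = O(n (log n)^2)
Complexity: O(n (log n)^2)


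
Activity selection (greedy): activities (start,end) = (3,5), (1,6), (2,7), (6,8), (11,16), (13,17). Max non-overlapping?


Greedy: pick earliest-ending, then skip overlaps.
Selected (3 activities): [(3, 5), (6, 8), (11, 16)]


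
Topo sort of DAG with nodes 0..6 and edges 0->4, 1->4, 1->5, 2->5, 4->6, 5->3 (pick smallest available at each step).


Kahn's algorithm, process smallest node first
Order: [0, 1, 2, 4, 5, 3, 6]


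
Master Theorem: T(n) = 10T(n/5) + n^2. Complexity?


a=10, b=5, c=2. log_5(10)=1.431 < c=2. Case 3: O(n^c) = O(n^2)
Complexity: O(n^2)


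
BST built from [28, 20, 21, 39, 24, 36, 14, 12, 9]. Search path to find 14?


BST root = 28
Search for 14: compare at each node
Path: [28, 20, 14]


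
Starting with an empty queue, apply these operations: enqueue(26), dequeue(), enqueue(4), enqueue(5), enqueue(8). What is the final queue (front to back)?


enqueue(26) -> [26]
dequeue() returns 26 -> []
enqueue(4) -> [4]
enqueue(5) -> [4, 5]
enqueue(8) -> [4, 5, 8]
Final queue (front to back): [4, 5, 8]


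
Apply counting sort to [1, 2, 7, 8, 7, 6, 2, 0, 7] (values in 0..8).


Count array: [1, 1, 2, 0, 0, 0, 1, 3, 1]
Reconstruct: [0, 1, 2, 2, 6, 7, 7, 7, 8]


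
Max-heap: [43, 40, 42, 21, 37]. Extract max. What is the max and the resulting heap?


Max = 43
Replace root with last, heapify down
Resulting heap: [42, 40, 37, 21]


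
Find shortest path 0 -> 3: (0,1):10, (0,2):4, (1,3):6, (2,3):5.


Dijkstra from 0:
Distances: {0: 0, 1: 10, 2: 4, 3: 9}
Shortest distance to 3 = 9, path = [0, 2, 3]


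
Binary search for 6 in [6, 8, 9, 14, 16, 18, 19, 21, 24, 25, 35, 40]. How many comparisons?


Search for 6:
[0,11] mid=5 arr[5]=18
[0,4] mid=2 arr[2]=9
[0,1] mid=0 arr[0]=6
Total: 3 comparisons


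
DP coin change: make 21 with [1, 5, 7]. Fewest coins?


dp[0]=0; dp[i]=1+min(dp[i-c] for c in coins)
...dp[16]=4, dp[17]=3, dp[18]=4, dp[19]=3, dp[20]=4, dp[21]=3
Minimum coins for 21 = 3


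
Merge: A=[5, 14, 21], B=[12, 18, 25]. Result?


Compare heads, take smaller each step.
Merged: [5, 12, 14, 18, 21, 25]


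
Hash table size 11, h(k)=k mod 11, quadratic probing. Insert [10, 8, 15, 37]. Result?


Insertions: 10->slot 10; 8->slot 8; 15->slot 4; 37->slot 5
Table: [None, None, None, None, 15, 37, None, None, 8, None, 10]


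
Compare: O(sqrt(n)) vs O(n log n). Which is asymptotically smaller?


sublinear grows slower than linearithmic
O(sqrt(n)) is asymptotically smaller; O(n log n) grows faster


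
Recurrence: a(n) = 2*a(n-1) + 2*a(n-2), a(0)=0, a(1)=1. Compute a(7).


Build bottom-up:
...a(5)=44, a(6)=120, a(7)=2*120+2*44=328


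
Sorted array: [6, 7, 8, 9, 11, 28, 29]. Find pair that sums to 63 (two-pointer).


Two pointers: lo=0, hi=6
No pair sums to 63


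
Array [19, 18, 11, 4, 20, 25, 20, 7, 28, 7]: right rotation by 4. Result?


Right rotate by 4: [20, 7, 28, 7, 19, 18, 11, 4, 20, 25]


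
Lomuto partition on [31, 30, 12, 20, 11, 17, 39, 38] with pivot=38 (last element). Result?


Elements <= 38 go left of pivot.
Result: [31, 30, 12, 20, 11, 17, 38, 39], pivot at index 6


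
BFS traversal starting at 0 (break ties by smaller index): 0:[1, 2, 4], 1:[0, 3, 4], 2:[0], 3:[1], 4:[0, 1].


BFS queue: start with [0]
Visit order: [0, 1, 2, 4, 3]


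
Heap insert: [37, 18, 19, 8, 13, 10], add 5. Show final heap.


Append 5: [37, 18, 19, 8, 13, 10, 5]
Bubble up: no swaps needed
Result: [37, 18, 19, 8, 13, 10, 5]


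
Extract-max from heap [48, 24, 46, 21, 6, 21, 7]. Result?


Max = 48
Replace root with last, heapify down
Resulting heap: [46, 24, 21, 21, 6, 7]


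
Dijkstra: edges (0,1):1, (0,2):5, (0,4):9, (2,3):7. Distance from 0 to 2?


Dijkstra from 0:
Distances: {0: 0, 1: 1, 2: 5, 3: 12, 4: 9}
Shortest distance to 2 = 5, path = [0, 2]


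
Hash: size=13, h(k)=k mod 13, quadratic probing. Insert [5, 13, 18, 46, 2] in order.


Insertions: 5->slot 5; 13->slot 0; 18->slot 6; 46->slot 7; 2->slot 2
Table: [13, None, 2, None, None, 5, 18, 46, None, None, None, None, None]


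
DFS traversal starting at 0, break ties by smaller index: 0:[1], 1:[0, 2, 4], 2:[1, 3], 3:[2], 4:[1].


DFS stack-based: start with [0]
Visit order: [0, 1, 2, 3, 4]


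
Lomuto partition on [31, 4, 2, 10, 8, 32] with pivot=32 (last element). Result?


Elements <= 32 go left of pivot.
Result: [31, 4, 2, 10, 8, 32], pivot at index 5


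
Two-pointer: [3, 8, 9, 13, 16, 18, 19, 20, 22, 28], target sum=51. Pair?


Two pointers: lo=0, hi=9
No pair sums to 51


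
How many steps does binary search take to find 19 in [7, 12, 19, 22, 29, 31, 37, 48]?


Search for 19:
[0,7] mid=3 arr[3]=22
[0,2] mid=1 arr[1]=12
[2,2] mid=2 arr[2]=19
Total: 3 comparisons


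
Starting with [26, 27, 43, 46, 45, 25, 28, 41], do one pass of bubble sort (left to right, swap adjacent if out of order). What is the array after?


After one pass: [26, 27, 43, 45, 25, 28, 41, 46]


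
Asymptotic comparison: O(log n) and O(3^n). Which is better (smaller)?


logarithmic grows slower than exponential (base 3)
O(log n) is asymptotically smaller; O(3^n) grows faster


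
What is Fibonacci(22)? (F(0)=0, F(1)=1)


F(n)=F(n-1)+F(n-2)
...F(20)=6765, F(21)=10946, F(22)=17711


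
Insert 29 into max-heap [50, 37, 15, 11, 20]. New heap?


Append 29: [50, 37, 15, 11, 20, 29]
Bubble up: swap idx 5(29) with idx 2(15)
Result: [50, 37, 29, 11, 20, 15]


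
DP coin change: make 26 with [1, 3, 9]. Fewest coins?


dp[0]=0; dp[i]=1+min(dp[i-c] for c in coins)
...dp[21]=3, dp[22]=4, dp[23]=5, dp[24]=4, dp[25]=5, dp[26]=6
Minimum coins for 26 = 6


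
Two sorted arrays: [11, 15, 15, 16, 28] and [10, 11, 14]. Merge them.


Compare heads, take smaller each step.
Merged: [10, 11, 11, 14, 15, 15, 16, 28]


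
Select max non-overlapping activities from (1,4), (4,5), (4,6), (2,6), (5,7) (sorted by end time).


Greedy: pick earliest-ending, then skip overlaps.
Selected (3 activities): [(1, 4), (4, 5), (5, 7)]


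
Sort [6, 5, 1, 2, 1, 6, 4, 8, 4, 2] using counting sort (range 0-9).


Count array: [0, 2, 2, 0, 2, 1, 2, 0, 1, 0]
Reconstruct: [1, 1, 2, 2, 4, 4, 5, 6, 6, 8]


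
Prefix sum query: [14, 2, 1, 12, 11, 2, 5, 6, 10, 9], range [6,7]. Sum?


Prefix sums: [0, 14, 16, 17, 29, 40, 42, 47, 53, 63, 72]
Sum[6..7] = prefix[8] - prefix[6] = 53 - 42 = 11


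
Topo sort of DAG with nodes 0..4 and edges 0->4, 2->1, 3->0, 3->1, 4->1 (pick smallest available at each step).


Kahn's algorithm, process smallest node first
Order: [2, 3, 0, 4, 1]


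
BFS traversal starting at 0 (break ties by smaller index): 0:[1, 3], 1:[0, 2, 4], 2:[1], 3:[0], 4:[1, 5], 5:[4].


BFS queue: start with [0]
Visit order: [0, 1, 3, 2, 4, 5]


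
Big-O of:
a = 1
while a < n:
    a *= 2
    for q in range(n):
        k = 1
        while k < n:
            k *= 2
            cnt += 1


Per nesting level: O(log n) * O(n) * O(log n) = O(n (log n)^2)
Complexity: O(n (log n)^2)


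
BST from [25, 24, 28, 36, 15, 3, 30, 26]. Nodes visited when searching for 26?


BST root = 25
Search for 26: compare at each node
Path: [25, 28, 26]


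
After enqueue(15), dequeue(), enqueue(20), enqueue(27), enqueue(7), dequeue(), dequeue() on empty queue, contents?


enqueue(15) -> [15]
dequeue() returns 15 -> []
enqueue(20) -> [20]
enqueue(27) -> [20, 27]
enqueue(7) -> [20, 27, 7]
dequeue() returns 20 -> [27, 7]
dequeue() returns 27 -> [7]
Final queue (front to back): [7]


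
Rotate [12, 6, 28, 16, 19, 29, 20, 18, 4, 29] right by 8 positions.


Right rotate by 8: [28, 16, 19, 29, 20, 18, 4, 29, 12, 6]


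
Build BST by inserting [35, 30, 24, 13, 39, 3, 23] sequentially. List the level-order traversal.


Root = 35; build tree by BST insertion.
Level-Order traversal: [35, 30, 39, 24, 13, 3, 23]


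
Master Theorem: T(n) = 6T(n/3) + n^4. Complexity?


a=6, b=3, c=4. log_3(6)=1.631 < c=4. Case 3: O(n^c) = O(n^4)
Complexity: O(n^4)


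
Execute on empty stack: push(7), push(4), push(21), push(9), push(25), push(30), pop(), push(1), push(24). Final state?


push(7) -> [7]
push(4) -> [7, 4]
push(21) -> [7, 4, 21]
push(9) -> [7, 4, 21, 9]
push(25) -> [7, 4, 21, 9, 25]
push(30) -> [7, 4, 21, 9, 25, 30]
pop() returns 30 -> [7, 4, 21, 9, 25]
push(1) -> [7, 4, 21, 9, 25, 1]
push(24) -> [7, 4, 21, 9, 25, 1, 24]
Final stack (bottom to top): [7, 4, 21, 9, 25, 1, 24]


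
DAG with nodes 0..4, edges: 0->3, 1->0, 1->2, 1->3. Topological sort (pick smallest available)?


Kahn's algorithm, process smallest node first
Order: [1, 0, 2, 3, 4]


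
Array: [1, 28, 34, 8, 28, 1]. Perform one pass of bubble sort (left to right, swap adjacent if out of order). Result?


After one pass: [1, 28, 8, 28, 1, 34]


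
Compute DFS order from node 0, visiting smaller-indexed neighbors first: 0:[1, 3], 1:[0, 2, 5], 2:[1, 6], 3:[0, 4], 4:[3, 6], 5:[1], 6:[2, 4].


DFS stack-based: start with [0]
Visit order: [0, 1, 2, 6, 4, 3, 5]


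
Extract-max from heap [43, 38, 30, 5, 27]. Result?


Max = 43
Replace root with last, heapify down
Resulting heap: [38, 27, 30, 5]


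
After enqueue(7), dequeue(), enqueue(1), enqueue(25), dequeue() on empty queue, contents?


enqueue(7) -> [7]
dequeue() returns 7 -> []
enqueue(1) -> [1]
enqueue(25) -> [1, 25]
dequeue() returns 1 -> [25]
Final queue (front to back): [25]


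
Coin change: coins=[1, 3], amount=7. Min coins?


dp[0]=0; dp[i]=1+min(dp[i-c] for c in coins)
...dp[2]=2, dp[3]=1, dp[4]=2, dp[5]=3, dp[6]=2, dp[7]=3
Minimum coins for 7 = 3


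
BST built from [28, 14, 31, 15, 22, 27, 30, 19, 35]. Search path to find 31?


BST root = 28
Search for 31: compare at each node
Path: [28, 31]


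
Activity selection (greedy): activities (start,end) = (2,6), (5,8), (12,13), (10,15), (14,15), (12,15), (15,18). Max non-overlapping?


Greedy: pick earliest-ending, then skip overlaps.
Selected (4 activities): [(2, 6), (12, 13), (14, 15), (15, 18)]


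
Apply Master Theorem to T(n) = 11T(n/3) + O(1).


a=11, b=3, c=0. log_3(11)=2.183 > c=0. Case 1: O(n^log_b(a)) = O(n^2.183)
Complexity: O(n^2.183)


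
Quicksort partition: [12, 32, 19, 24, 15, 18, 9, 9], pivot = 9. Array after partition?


Elements <= 9 go left of pivot.
Result: [9, 9, 19, 24, 15, 18, 12, 32], pivot at index 1


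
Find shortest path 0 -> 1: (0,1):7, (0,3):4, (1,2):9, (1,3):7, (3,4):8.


Dijkstra from 0:
Distances: {0: 0, 1: 7, 2: 16, 3: 4, 4: 12}
Shortest distance to 1 = 7, path = [0, 1]


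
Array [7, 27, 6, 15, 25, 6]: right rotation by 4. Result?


Right rotate by 4: [6, 15, 25, 6, 7, 27]


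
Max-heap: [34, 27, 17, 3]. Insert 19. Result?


Append 19: [34, 27, 17, 3, 19]
Bubble up: no swaps needed
Result: [34, 27, 17, 3, 19]


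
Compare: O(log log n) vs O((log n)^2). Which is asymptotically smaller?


double-logarithmic grows slower than polylogarithmic
O(log log n) is asymptotically smaller; O((log n)^2) grows faster


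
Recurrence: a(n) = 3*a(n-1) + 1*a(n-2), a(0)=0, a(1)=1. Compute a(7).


Build bottom-up:
...a(5)=109, a(6)=360, a(7)=3*360+1*109=1189


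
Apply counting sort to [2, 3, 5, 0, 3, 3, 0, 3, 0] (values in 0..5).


Count array: [3, 0, 1, 4, 0, 1]
Reconstruct: [0, 0, 0, 2, 3, 3, 3, 3, 5]


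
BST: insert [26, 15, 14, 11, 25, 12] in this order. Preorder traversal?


Root = 26; build tree by BST insertion.
Preorder traversal: [26, 15, 14, 11, 12, 25]


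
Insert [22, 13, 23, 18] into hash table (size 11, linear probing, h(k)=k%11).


Insertions: 22->slot 0; 13->slot 2; 23->slot 1; 18->slot 7
Table: [22, 23, 13, None, None, None, None, 18, None, None, None]


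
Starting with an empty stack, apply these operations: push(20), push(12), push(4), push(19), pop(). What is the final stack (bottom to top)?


push(20) -> [20]
push(12) -> [20, 12]
push(4) -> [20, 12, 4]
push(19) -> [20, 12, 4, 19]
pop() returns 19 -> [20, 12, 4]
Final stack (bottom to top): [20, 12, 4]


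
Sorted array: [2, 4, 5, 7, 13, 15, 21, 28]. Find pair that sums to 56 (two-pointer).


Two pointers: lo=0, hi=7
No pair sums to 56


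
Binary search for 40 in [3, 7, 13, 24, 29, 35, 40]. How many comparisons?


Search for 40:
[0,6] mid=3 arr[3]=24
[4,6] mid=5 arr[5]=35
[6,6] mid=6 arr[6]=40
Total: 3 comparisons


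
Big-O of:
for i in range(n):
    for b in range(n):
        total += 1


Per nesting level: O(n) * O(n) = O(n^2)
Complexity: O(n^2)


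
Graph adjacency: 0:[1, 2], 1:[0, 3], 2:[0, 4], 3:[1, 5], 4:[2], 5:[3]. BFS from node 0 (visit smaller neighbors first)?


BFS queue: start with [0]
Visit order: [0, 1, 2, 3, 4, 5]


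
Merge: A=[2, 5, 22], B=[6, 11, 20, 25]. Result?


Compare heads, take smaller each step.
Merged: [2, 5, 6, 11, 20, 22, 25]


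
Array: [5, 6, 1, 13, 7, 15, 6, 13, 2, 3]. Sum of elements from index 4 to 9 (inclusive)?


Prefix sums: [0, 5, 11, 12, 25, 32, 47, 53, 66, 68, 71]
Sum[4..9] = prefix[10] - prefix[4] = 71 - 25 = 46


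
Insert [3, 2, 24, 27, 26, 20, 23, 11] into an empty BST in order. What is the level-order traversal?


Root = 3; build tree by BST insertion.
Level-Order traversal: [3, 2, 24, 20, 27, 11, 23, 26]


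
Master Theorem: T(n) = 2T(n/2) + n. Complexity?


a=2, b=2, c=1. log_2(2)=1 = c=1. Case 2: O(n^c log n) = O(n log n)
Complexity: O(n log n)


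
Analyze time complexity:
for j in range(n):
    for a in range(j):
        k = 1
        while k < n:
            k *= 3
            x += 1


Per nesting level: O(n) * O(n) [triangular over j] * O(log n) = O(n^2 log n)
Complexity: O(n^2 log n)


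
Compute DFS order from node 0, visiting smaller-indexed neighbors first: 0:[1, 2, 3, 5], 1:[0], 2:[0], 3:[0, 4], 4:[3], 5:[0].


DFS stack-based: start with [0]
Visit order: [0, 1, 2, 3, 4, 5]


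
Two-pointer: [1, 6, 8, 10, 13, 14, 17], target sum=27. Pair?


Two pointers: lo=0, hi=6
Found pair: (10, 17) summing to 27


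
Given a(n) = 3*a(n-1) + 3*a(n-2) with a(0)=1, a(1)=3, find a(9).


Build bottom-up:
...a(7)=9315, a(8)=35316, a(9)=3*35316+3*9315=133893


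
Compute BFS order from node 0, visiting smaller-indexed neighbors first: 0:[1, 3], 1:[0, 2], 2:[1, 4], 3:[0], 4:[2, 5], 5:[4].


BFS queue: start with [0]
Visit order: [0, 1, 3, 2, 4, 5]
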